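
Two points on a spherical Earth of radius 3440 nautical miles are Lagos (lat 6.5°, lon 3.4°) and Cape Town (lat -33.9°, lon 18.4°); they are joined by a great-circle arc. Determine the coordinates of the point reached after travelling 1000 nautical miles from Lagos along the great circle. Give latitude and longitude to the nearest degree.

From cos δ = sin φ₁ sin φ₂ + cos φ₁ cos φ₂ cos Δλ, the central angle is δ ≈ 0.747 rad (42.8°). The total great-circle distance is δ·R ≈ 0.747 × 3440 ≈ 2571 nmi, so the target fraction is f = 1000/2571 ≈ 0.389.
Interpolate at f ≈ 0.389 with slerp weights a = sin((1−f)δ)/sin δ ≈ 0.649, b = sin(fδ)/sin δ ≈ 0.422.
p = a·p₁ + b·p₂ ≈ (0.976, 0.149, -0.162); φ = arcsin(p_z) ≈ -9.31°, λ = atan2(p_y, p_x) ≈ 8.67°.

≈ lat -9°, lon 9°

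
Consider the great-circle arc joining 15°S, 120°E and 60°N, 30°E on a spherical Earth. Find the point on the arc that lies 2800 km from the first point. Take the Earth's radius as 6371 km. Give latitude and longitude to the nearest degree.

Convert each endpoint to a unit vector on the sphere (x = cos φ cos λ, y = cos φ sin λ, z = sin φ).
The central angle between the endpoints is δ = arccos(p₁·p₂) ≈ 1.797 rad (103.0°). The total great-circle distance is δ·R ≈ 1.797 × 6371 ≈ 11448 km, so the target fraction is f = 2800/11448 ≈ 0.245.
Interpolate at f ≈ 0.245 with slerp weights a = sin((1−f)δ)/sin δ ≈ 1.003, b = sin(fδ)/sin δ ≈ 0.437.
p = a·p₁ + b·p₂ ≈ (-0.295, 0.948, 0.119); φ = arcsin(p_z) ≈ 6.81°, λ = atan2(p_y, p_x) ≈ 107.30°.

≈ 7°N, 107°E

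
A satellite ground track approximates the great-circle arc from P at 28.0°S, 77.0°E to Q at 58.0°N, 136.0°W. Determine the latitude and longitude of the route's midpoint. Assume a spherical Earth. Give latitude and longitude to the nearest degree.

≈ 36°N, 110°E

The haversine formula gives a central angle δ ≈ 2.482 rad (142.2°) between the endpoints.
Interpolate at f = 1/2 with slerp weights a = sin((1−f)δ)/sin δ ≈ 1.545, b = sin(fδ)/sin δ ≈ 1.545.
p = a·p₁ + b·p₂ ≈ (-0.282, 0.760, 0.585); φ = arcsin(p_z) ≈ 35.80°, λ = atan2(p_y, p_x) ≈ 110.35°.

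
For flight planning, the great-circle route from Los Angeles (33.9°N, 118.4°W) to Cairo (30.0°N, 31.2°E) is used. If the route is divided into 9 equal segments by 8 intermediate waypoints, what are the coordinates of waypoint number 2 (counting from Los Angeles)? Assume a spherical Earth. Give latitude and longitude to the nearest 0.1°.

≈ 54.2°N, 99.1°W

Convert each endpoint to a unit vector on the sphere (x = cos φ cos λ, y = cos φ sin λ, z = sin φ).
The central angle between the endpoints is δ = arccos(p₁·p₂) ≈ 1.919 rad (109.9°).
Interpolate at f = 2/9 with slerp weights a = sin((1−f)δ)/sin δ ≈ 1.061, b = sin(fδ)/sin δ ≈ 0.440.
p = a·p₁ + b·p₂ ≈ (-0.093, -0.577, 0.812); φ = arcsin(p_z) ≈ 54.24°, λ = atan2(p_y, p_x) ≈ -99.13°.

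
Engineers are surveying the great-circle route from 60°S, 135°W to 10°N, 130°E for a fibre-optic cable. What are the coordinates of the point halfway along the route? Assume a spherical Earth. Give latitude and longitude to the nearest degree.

≈ 33°S, 158°E

Write both endpoints as unit vectors p₁, p₂ with components (cos φ cos λ, cos φ sin λ, sin φ).
The central angle between the endpoints is δ = arccos(p₁·p₂) ≈ 1.765 rad (101.1°).
Interpolate at f = 1/2 with slerp weights a = sin((1−f)δ)/sin δ ≈ 0.787, b = sin(fδ)/sin δ ≈ 0.787.
p = a·p₁ + b·p₂ ≈ (-0.777, 0.316, -0.545); φ = arcsin(p_z) ≈ -33.03°, λ = atan2(p_y, p_x) ≈ 157.89°.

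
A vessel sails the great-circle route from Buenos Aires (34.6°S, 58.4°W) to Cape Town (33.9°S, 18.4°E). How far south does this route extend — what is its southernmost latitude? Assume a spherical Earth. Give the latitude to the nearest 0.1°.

The great circle lies in the plane with unit normal n̂ = (p₁ × p₂)/|p₁ × p₂|.
Here n̂_z ≈ +0.755; the vertex latitude is φ_max = arccos|n̂_z| ≈ 41.0°.

≈ 41.0°S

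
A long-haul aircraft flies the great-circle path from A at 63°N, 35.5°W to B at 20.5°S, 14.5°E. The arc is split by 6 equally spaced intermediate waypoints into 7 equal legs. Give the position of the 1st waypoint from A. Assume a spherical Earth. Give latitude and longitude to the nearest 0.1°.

Convert each endpoint to a unit vector on the sphere (x = cos φ cos λ, y = cos φ sin λ, z = sin φ).
The central angle between the endpoints is δ = arccos(p₁·p₂) ≈ 1.610 rad (92.2°).
Interpolate at f = 1/7 with slerp weights a = sin((1−f)δ)/sin δ ≈ 0.983, b = sin(fδ)/sin δ ≈ 0.228.
p = a·p₁ + b·p₂ ≈ (0.570, -0.206, 0.796); φ = arcsin(p_z) ≈ 52.71°, λ = atan2(p_y, p_x) ≈ -19.83°.

≈ 52.7°N, 19.8°W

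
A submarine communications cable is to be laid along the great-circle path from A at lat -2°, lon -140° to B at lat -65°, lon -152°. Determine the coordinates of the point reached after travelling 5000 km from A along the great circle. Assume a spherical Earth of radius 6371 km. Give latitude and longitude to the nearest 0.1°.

Convert each endpoint to a unit vector on the sphere (x = cos φ cos λ, y = cos φ sin λ, z = sin φ).
The central angle between the endpoints is δ = arccos(p₁·p₂) ≈ 1.110 rad (63.6°). The total great-circle distance is δ·R ≈ 1.110 × 6371 ≈ 7071 km, so the target fraction is f = 5000/7071 ≈ 0.707.
Interpolate at f ≈ 0.707 with slerp weights a = sin((1−f)δ)/sin δ ≈ 0.357, b = sin(fδ)/sin δ ≈ 0.789.
p = a·p₁ + b·p₂ ≈ (-0.567, -0.386, -0.728); φ = arcsin(p_z) ≈ -46.68°, λ = atan2(p_y, p_x) ≈ -145.80°.

≈ lat -46.7°, lon -145.8°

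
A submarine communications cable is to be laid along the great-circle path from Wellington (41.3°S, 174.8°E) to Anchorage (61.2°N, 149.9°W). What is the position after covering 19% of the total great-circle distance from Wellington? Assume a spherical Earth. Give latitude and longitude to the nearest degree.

Convert each endpoint to a unit vector on the sphere (x = cos φ cos λ, y = cos φ sin λ, z = sin φ).
The central angle between the endpoints is δ = arccos(p₁·p₂) ≈ 1.858 rad (106.4°).
Interpolate at f = 0.19 with slerp weights a = sin((1−f)δ)/sin δ ≈ 1.040, b = sin(fδ)/sin δ ≈ 0.360.
p = a·p₁ + b·p₂ ≈ (-0.929, -0.016, -0.371); φ = arcsin(p_z) ≈ -21.76°, λ = atan2(p_y, p_x) ≈ -179.00°.

≈ 22°S, 179°W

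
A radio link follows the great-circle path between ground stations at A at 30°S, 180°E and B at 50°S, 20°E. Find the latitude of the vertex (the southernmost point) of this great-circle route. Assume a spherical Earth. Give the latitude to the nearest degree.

≈ 79°S

The great circle lies in the plane with unit normal n̂ = (p₁ × p₂)/|p₁ × p₂|.
Here n̂_z ≈ -0.192; the vertex latitude is φ_max = arccos|n̂_z| ≈ 78.9°.
Check via Clairaut: cos φ_max = |cos φ₁| · sin C = cos(30.0°)·sin(167.2°) ≈ 0.192, again giving ≈ 78.9°.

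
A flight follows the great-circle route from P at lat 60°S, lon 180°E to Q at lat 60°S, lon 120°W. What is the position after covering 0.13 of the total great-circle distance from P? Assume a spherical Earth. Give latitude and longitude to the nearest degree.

Convert each endpoint to a unit vector on the sphere (x = cos φ cos λ, y = cos φ sin λ, z = sin φ).
The central angle between the endpoints is δ = arccos(p₁·p₂) ≈ 0.505 rad (29.0°).
Interpolate at f = 0.13 with slerp weights a = sin((1−f)δ)/sin δ ≈ 0.879, b = sin(fδ)/sin δ ≈ 0.136.
p = a·p₁ + b·p₂ ≈ (-0.473, -0.059, -0.879); φ = arcsin(p_z) ≈ -61.50°, λ = atan2(p_y, p_x) ≈ -172.93°.

≈ lat 62°S, lon 173°W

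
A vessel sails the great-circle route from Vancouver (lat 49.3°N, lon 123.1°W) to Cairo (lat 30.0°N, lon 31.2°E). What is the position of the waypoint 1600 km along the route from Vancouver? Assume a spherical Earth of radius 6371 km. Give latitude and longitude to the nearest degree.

The haversine formula gives a central angle δ ≈ 1.701 rad (97.5°) between the endpoints. The total great-circle distance is δ·R ≈ 1.701 × 6371 ≈ 10837 km, so the target fraction is f = 1600/10837 ≈ 0.148.
Interpolate at f ≈ 0.148 with slerp weights a = sin((1−f)δ)/sin δ ≈ 1.001, b = sin(fδ)/sin δ ≈ 0.251.
p = a·p₁ + b·p₂ ≈ (-0.171, -0.434, 0.884); φ = arcsin(p_z) ≈ 62.17°, λ = atan2(p_y, p_x) ≈ -111.47°.

≈ lat 62°N, lon 111°W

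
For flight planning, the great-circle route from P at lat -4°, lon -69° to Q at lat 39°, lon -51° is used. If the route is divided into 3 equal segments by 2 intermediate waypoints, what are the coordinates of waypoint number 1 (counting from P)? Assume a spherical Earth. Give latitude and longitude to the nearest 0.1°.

Write both endpoints as unit vectors p₁, p₂ with components (cos φ cos λ, cos φ sin λ, sin φ).
The central angle between the endpoints is δ = arccos(p₁·p₂) ≈ 0.805 rad (46.1°).
Interpolate at f = 1/3 with slerp weights a = sin((1−f)δ)/sin δ ≈ 0.709, b = sin(fδ)/sin δ ≈ 0.368.
p = a·p₁ + b·p₂ ≈ (0.433, -0.883, 0.182); φ = arcsin(p_z) ≈ 10.48°, λ = atan2(p_y, p_x) ≈ -63.85°.

≈ lat 10.5°, lon -63.8°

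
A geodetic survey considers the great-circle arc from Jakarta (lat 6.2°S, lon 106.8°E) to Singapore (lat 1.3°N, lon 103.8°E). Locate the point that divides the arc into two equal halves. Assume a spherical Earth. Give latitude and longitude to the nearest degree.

≈ lat 2°S, lon 105°E

Write both endpoints as unit vectors p₁, p₂ with components (cos φ cos λ, cos φ sin λ, sin φ).
The central angle between the endpoints is δ = arccos(p₁·p₂) ≈ 0.141 rad (8.1°).
Interpolate at f = 1/2 with slerp weights a = sin((1−f)δ)/sin δ ≈ 0.501, b = sin(fδ)/sin δ ≈ 0.501.
p = a·p₁ + b·p₂ ≈ (-0.264, 0.964, -0.043); φ = arcsin(p_z) ≈ -2.45°, λ = atan2(p_y, p_x) ≈ 105.30°.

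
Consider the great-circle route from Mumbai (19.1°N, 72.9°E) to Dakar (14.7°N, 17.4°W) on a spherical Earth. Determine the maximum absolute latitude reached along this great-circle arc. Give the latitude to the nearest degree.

≈ 24°N

The great circle lies in the plane with unit normal n̂ = (p₁ × p₂)/|p₁ × p₂|.
Here n̂_z ≈ -0.917; the vertex latitude is φ_max = arccos|n̂_z| ≈ 23.5°.
Check via Clairaut: cos φ_max = |cos φ₁| · sin C = cos(19.1°)·sin(76.0°) ≈ 0.917, again giving ≈ 23.5°.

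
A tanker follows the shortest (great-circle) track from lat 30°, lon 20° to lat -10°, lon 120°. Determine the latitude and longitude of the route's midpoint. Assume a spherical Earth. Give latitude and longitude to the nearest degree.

≈ lat 15°, lon 74°

Write both endpoints as unit vectors p₁, p₂ with components (cos φ cos λ, cos φ sin λ, sin φ).
The central angle between the endpoints is δ = arccos(p₁·p₂) ≈ 1.808 rad (103.6°).
Interpolate at f = 1/2 with slerp weights a = sin((1−f)δ)/sin δ ≈ 0.808, b = sin(fδ)/sin δ ≈ 0.808.
p = a·p₁ + b·p₂ ≈ (0.260, 0.929, 0.264); φ = arcsin(p_z) ≈ 15.30°, λ = atan2(p_y, p_x) ≈ 74.37°.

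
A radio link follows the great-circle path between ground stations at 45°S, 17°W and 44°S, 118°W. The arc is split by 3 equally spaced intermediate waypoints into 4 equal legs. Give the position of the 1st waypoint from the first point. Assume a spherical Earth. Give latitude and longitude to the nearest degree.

Write both endpoints as unit vectors p₁, p₂ with components (cos φ cos λ, cos φ sin λ, sin φ).
The central angle between the endpoints is δ = arccos(p₁·p₂) ≈ 1.166 rad (66.8°).
Interpolate at f = 1/4 with slerp weights a = sin((1−f)δ)/sin δ ≈ 0.835, b = sin(fδ)/sin δ ≈ 0.313.
p = a·p₁ + b·p₂ ≈ (0.459, -0.371, -0.807); φ = arcsin(p_z) ≈ -53.84°, λ = atan2(p_y, p_x) ≈ -38.97°.

≈ 54°S, 39°W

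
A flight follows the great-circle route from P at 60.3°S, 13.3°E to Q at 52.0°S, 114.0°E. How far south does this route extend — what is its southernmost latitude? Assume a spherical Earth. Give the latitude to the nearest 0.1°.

The great circle lies in the plane with unit normal n̂ = (p₁ × p₂)/|p₁ × p₂|.
Here n̂_z ≈ +0.385; the vertex latitude is φ_max = arccos|n̂_z| ≈ 67.4°.
Check via Clairaut: cos φ_max = |cos φ₁| · sin C = cos(60.3°)·sin(129.0°) ≈ 0.385, again giving ≈ 67.4°.

≈ 67.4°S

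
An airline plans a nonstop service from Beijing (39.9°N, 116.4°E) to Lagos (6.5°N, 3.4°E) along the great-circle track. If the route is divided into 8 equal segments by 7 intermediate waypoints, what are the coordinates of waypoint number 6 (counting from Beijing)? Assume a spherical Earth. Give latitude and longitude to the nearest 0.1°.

Convert each endpoint to a unit vector on the sphere (x = cos φ cos λ, y = cos φ sin λ, z = sin φ).
The central angle between the endpoints is δ = arccos(p₁·p₂) ≈ 1.798 rad (103.0°).
Interpolate at f = 6/8 with slerp weights a = sin((1−f)δ)/sin δ ≈ 0.446, b = sin(fδ)/sin δ ≈ 1.001.
p = a·p₁ + b·p₂ ≈ (0.841, 0.365, 0.399); φ = arcsin(p_z) ≈ 23.54°, λ = atan2(p_y, p_x) ≈ 23.49°.

≈ 23.5°N, 23.5°E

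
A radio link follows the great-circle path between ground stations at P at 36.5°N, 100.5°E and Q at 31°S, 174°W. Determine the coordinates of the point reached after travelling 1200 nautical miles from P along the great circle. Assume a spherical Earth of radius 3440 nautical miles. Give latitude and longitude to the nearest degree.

≈ 25°N, 120°E

Convert each endpoint to a unit vector on the sphere (x = cos φ cos λ, y = cos φ sin λ, z = sin φ).
The central angle between the endpoints is δ = arccos(p₁·p₂) ≈ 1.826 rad (104.6°). The total great-circle distance is δ·R ≈ 1.826 × 3440 ≈ 6281 nmi, so the target fraction is f = 1200/6281 ≈ 0.191.
Interpolate at f ≈ 0.191 with slerp weights a = sin((1−f)δ)/sin δ ≈ 1.029, b = sin(fδ)/sin δ ≈ 0.353.
p = a·p₁ + b·p₂ ≈ (-0.452, 0.782, 0.430); φ = arcsin(p_z) ≈ 25.47°, λ = atan2(p_y, p_x) ≈ 120.03°.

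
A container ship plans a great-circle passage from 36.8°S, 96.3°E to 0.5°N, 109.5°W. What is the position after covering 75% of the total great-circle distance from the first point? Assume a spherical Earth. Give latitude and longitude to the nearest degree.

≈ 28°S, 128°W

Convert each endpoint to a unit vector on the sphere (x = cos φ cos λ, y = cos φ sin λ, z = sin φ).
The central angle between the endpoints is δ = arccos(p₁·p₂) ≈ 2.383 rad (136.6°).
Interpolate at f = 0.75 with slerp weights a = sin((1−f)δ)/sin δ ≈ 0.816, b = sin(fδ)/sin δ ≈ 1.420.
p = a·p₁ + b·p₂ ≈ (-0.546, -0.689, -0.477); φ = arcsin(p_z) ≈ -28.46°, λ = atan2(p_y, p_x) ≈ -128.38°.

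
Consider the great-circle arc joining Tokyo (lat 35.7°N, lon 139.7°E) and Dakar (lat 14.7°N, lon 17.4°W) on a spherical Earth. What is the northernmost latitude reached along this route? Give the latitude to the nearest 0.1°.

≈ 68.1°N

The great circle lies in the plane with unit normal n̂ = (p₁ × p₂)/|p₁ × p₂|.
Here n̂_z ≈ -0.374; the vertex latitude is φ_max = arccos|n̂_z| ≈ 68.1°.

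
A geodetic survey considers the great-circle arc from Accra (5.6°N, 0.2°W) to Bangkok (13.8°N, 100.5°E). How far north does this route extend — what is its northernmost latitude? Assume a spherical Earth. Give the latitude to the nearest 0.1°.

≈ 16.0°N

The great circle lies in the plane with unit normal n̂ = (p₁ × p₂)/|p₁ × p₂|.
Here n̂_z ≈ +0.961; the vertex latitude is φ_max = arccos|n̂_z| ≈ 16.0°.
Check via Clairaut: cos φ_max = |cos φ₁| · sin C = cos(5.6°)·sin(75.0°) ≈ 0.961, again giving ≈ 16.0°.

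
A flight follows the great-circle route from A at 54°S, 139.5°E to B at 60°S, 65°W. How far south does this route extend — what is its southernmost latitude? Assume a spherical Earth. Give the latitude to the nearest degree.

The great circle lies in the plane with unit normal n̂ = (p₁ × p₂)/|p₁ × p₂|.
Here n̂_z ≈ +0.135; the vertex latitude is φ_max = arccos|n̂_z| ≈ 82.2°.
Check via Clairaut: cos φ_max = |cos φ₁| · sin C = cos(54.0°)·sin(166.7°) ≈ 0.135, again giving ≈ 82.2°.

≈ 82°S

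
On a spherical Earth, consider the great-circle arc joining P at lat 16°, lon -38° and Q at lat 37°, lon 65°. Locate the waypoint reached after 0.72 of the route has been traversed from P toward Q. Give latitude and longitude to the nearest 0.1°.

≈ lat 41.6°, lon 32.6°

Convert each endpoint to a unit vector on the sphere (x = cos φ cos λ, y = cos φ sin λ, z = sin φ).
The central angle between the endpoints is δ = arccos(p₁·p₂) ≈ 1.578 rad (90.4°).
Interpolate at f = 0.72 with slerp weights a = sin((1−f)δ)/sin δ ≈ 0.428, b = sin(fδ)/sin δ ≈ 0.907.
p = a·p₁ + b·p₂ ≈ (0.630, 0.403, 0.664); φ = arcsin(p_z) ≈ 41.58°, λ = atan2(p_y, p_x) ≈ 32.64°.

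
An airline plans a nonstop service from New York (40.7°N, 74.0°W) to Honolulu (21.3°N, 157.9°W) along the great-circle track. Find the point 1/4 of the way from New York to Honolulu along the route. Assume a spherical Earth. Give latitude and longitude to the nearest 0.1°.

Write both endpoints as unit vectors p₁, p₂ with components (cos φ cos λ, cos φ sin λ, sin φ).
The central angle between the endpoints is δ = arccos(p₁·p₂) ≈ 1.254 rad (71.8°).
Interpolate at f = 1/4 with slerp weights a = sin((1−f)δ)/sin δ ≈ 0.850, b = sin(fδ)/sin δ ≈ 0.324.
p = a·p₁ + b·p₂ ≈ (-0.102, -0.733, 0.672); φ = arcsin(p_z) ≈ 42.24°, λ = atan2(p_y, p_x) ≈ -97.95°.

≈ 42.2°N, 98.0°W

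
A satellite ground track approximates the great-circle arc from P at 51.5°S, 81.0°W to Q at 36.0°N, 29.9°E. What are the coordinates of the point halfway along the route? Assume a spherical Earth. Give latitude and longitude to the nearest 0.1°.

Convert each endpoint to a unit vector on the sphere (x = cos φ cos λ, y = cos φ sin λ, z = sin φ).
The central angle between the endpoints is δ = arccos(p₁·p₂) ≈ 2.265 rad (129.8°).
Interpolate at f = 1/2 with slerp weights a = sin((1−f)δ)/sin δ ≈ 1.178, b = sin(fδ)/sin δ ≈ 1.178.
p = a·p₁ + b·p₂ ≈ (0.941, -0.249, -0.229); φ = arcsin(p_z) ≈ -13.27°, λ = atan2(p_y, p_x) ≈ -14.84°.

≈ 13.3°S, 14.8°W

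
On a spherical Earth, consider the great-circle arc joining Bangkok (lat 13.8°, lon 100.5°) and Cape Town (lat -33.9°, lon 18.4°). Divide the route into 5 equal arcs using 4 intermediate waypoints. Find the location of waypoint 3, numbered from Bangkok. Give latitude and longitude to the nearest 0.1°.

≈ lat -18.3°, lon 55.5°

The haversine formula gives a central angle δ ≈ 1.593 rad (91.3°) between the endpoints.
Interpolate at f = 3/5 with slerp weights a = sin((1−f)δ)/sin δ ≈ 0.595, b = sin(fδ)/sin δ ≈ 0.817.
p = a·p₁ + b·p₂ ≈ (0.538, 0.782, -0.314); φ = arcsin(p_z) ≈ -18.28°, λ = atan2(p_y, p_x) ≈ 55.48°.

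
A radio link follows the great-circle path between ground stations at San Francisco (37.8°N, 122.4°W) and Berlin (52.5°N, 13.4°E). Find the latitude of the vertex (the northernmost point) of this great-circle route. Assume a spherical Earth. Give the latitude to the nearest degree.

The great circle lies in the plane with unit normal n̂ = (p₁ × p₂)/|p₁ × p₂|.
Here n̂_z ≈ +0.339; the vertex latitude is φ_max = arccos|n̂_z| ≈ 70.2°.

≈ 70°N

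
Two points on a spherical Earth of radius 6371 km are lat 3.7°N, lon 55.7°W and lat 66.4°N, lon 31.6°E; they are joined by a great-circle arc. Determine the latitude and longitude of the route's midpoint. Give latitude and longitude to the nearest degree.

≈ lat 42°N, lon 34°W

Write both endpoints as unit vectors p₁, p₂ with components (cos φ cos λ, cos φ sin λ, sin φ).
The central angle between the endpoints is δ = arccos(p₁·p₂) ≈ 1.493 rad (85.5°).
Interpolate at f = 1/2 with slerp weights a = sin((1−f)δ)/sin δ ≈ 0.681, b = sin(fδ)/sin δ ≈ 0.681.
p = a·p₁ + b·p₂ ≈ (0.615, -0.419, 0.668); φ = arcsin(p_z) ≈ 41.92°, λ = atan2(p_y, p_x) ≈ -34.23°.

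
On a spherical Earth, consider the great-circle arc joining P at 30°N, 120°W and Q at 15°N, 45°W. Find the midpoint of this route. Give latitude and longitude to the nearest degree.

The haversine formula gives a central angle δ ≈ 1.218 rad (69.8°) between the endpoints.
Interpolate at f = 1/2 with slerp weights a = sin((1−f)δ)/sin δ ≈ 0.610, b = sin(fδ)/sin δ ≈ 0.610.
p = a·p₁ + b·p₂ ≈ (0.152, -0.873, 0.463); φ = arcsin(p_z) ≈ 27.55°, λ = atan2(p_y, p_x) ≈ -80.10°.

≈ 28°N, 80°W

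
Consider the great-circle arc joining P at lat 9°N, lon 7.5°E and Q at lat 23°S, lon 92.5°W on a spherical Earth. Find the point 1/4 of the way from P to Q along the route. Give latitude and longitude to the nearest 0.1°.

Convert each endpoint to a unit vector on the sphere (x = cos φ cos λ, y = cos φ sin λ, z = sin φ).
The central angle between the endpoints is δ = arccos(p₁·p₂) ≈ 1.792 rad (102.7°).
Interpolate at f = 1/4 with slerp weights a = sin((1−f)δ)/sin δ ≈ 0.999, b = sin(fδ)/sin δ ≈ 0.444.
p = a·p₁ + b·p₂ ≈ (0.960, -0.279, -0.017); φ = arcsin(p_z) ≈ -0.99°, λ = atan2(p_y, p_x) ≈ -16.23°.

≈ lat 1.0°S, lon 16.2°W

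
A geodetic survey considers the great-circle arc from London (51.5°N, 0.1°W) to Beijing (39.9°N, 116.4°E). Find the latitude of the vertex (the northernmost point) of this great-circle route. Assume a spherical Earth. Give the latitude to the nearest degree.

The great circle lies in the plane with unit normal n̂ = (p₁ × p₂)/|p₁ × p₂|.
Here n̂_z ≈ +0.446; the vertex latitude is φ_max = arccos|n̂_z| ≈ 63.5°.
Check via Clairaut: cos φ_max = |cos φ₁| · sin C = cos(51.5°)·sin(45.8°) ≈ 0.446, again giving ≈ 63.5°.

≈ 63°N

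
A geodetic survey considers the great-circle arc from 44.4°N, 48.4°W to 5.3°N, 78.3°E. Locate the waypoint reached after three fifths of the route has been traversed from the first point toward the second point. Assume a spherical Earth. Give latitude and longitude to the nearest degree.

From cos δ = sin φ₁ sin φ₂ + cos φ₁ cos φ₂ cos Δλ, the central angle is δ ≈ 1.940 rad (111.1°).
Interpolate at f = 3/5 with slerp weights a = sin((1−f)δ)/sin δ ≈ 0.751, b = sin(fδ)/sin δ ≈ 0.985.
p = a·p₁ + b·p₂ ≈ (0.555, 0.559, 0.616); φ = arcsin(p_z) ≈ 38.04°, λ = atan2(p_y, p_x) ≈ 45.20°.

≈ 38°N, 45°E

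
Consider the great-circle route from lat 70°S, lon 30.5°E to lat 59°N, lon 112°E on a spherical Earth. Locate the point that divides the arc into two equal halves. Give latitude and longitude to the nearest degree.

The haversine formula gives a central angle δ ≈ 2.465 rad (141.2°) between the endpoints.
Interpolate at f = 1/2 with slerp weights a = sin((1−f)δ)/sin δ ≈ 1.506, b = sin(fδ)/sin δ ≈ 1.506.
p = a·p₁ + b·p₂ ≈ (0.153, 0.980, -0.124); φ = arcsin(p_z) ≈ -7.14°, λ = atan2(p_y, p_x) ≈ 81.12°.

≈ lat 7°S, lon 81°E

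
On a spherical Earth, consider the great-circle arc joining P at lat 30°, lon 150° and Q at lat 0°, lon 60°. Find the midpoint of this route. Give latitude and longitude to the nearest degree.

Convert each endpoint to a unit vector on the sphere (x = cos φ cos λ, y = cos φ sin λ, z = sin φ).
The central angle between the endpoints is δ = arccos(p₁·p₂) ≈ 1.571 rad (90.0°).
Interpolate at f = 1/2 with slerp weights a = sin((1−f)δ)/sin δ ≈ 0.707, b = sin(fδ)/sin δ ≈ 0.707.
p = a·p₁ + b·p₂ ≈ (-0.177, 0.919, 0.354); φ = arcsin(p_z) ≈ 20.70°, λ = atan2(p_y, p_x) ≈ 100.89°.

≈ lat 21°, lon 101°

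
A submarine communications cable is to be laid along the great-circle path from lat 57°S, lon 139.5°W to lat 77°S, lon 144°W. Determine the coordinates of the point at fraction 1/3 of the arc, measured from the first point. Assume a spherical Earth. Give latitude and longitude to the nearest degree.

≈ lat 64°S, lon 140°W

Write both endpoints as unit vectors p₁, p₂ with components (cos φ cos λ, cos φ sin λ, sin φ).
The central angle between the endpoints is δ = arccos(p₁·p₂) ≈ 0.350 rad (20.1°).
Interpolate at f = 1/3 with slerp weights a = sin((1−f)δ)/sin δ ≈ 0.674, b = sin(fδ)/sin δ ≈ 0.339.
p = a·p₁ + b·p₂ ≈ (-0.341, -0.283, -0.896); φ = arcsin(p_z) ≈ -63.68°, λ = atan2(p_y, p_x) ≈ -140.27°.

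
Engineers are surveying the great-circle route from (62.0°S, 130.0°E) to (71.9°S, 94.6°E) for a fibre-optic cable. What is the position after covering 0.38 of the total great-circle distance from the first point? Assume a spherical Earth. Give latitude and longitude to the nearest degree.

≈ (67°S, 120°E)

The haversine formula gives a central angle δ ≈ 0.290 rad (16.6°) between the endpoints.
Interpolate at f = 0.38 with slerp weights a = sin((1−f)δ)/sin δ ≈ 0.625, b = sin(fδ)/sin δ ≈ 0.385.
p = a·p₁ + b·p₂ ≈ (-0.198, 0.344, -0.918); φ = arcsin(p_z) ≈ -66.60°, λ = atan2(p_y, p_x) ≈ 119.96°.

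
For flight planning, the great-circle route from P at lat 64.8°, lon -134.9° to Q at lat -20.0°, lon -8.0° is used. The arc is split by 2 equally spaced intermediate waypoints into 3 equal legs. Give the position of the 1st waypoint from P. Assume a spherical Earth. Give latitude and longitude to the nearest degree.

Convert each endpoint to a unit vector on the sphere (x = cos φ cos λ, y = cos φ sin λ, z = sin φ).
The central angle between the endpoints is δ = arccos(p₁·p₂) ≈ 2.153 rad (123.3°).
Interpolate at f = 1/3 with slerp weights a = sin((1−f)δ)/sin δ ≈ 1.186, b = sin(fδ)/sin δ ≈ 0.787.
p = a·p₁ + b·p₂ ≈ (0.376, -0.461, 0.804); φ = arcsin(p_z) ≈ 53.51°, λ = atan2(p_y, p_x) ≈ -50.78°.

≈ lat 54°, lon -51°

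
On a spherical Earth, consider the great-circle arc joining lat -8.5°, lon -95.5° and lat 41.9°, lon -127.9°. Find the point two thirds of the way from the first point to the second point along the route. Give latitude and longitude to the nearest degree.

The haversine formula gives a central angle δ ≈ 1.021 rad (58.5°) between the endpoints.
Interpolate at f = 2/3 with slerp weights a = sin((1−f)δ)/sin δ ≈ 0.391, b = sin(fδ)/sin δ ≈ 0.738.
p = a·p₁ + b·p₂ ≈ (-0.375, -0.819, 0.435); φ = arcsin(p_z) ≈ 25.79°, λ = atan2(p_y, p_x) ≈ -114.58°.

≈ lat 26°, lon -115°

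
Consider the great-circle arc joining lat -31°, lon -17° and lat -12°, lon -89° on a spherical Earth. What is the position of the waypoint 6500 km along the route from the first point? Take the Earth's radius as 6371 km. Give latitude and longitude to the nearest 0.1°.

≈ lat -16.7°, lon -79.8°

Convert each endpoint to a unit vector on the sphere (x = cos φ cos λ, y = cos φ sin λ, z = sin φ).
The central angle between the endpoints is δ = arccos(p₁·p₂) ≈ 1.196 rad (68.5°). The total great-circle distance is δ·R ≈ 1.196 × 6371 ≈ 7619 km, so the target fraction is f = 6500/7619 ≈ 0.853.
Interpolate at f ≈ 0.853 with slerp weights a = sin((1−f)δ)/sin δ ≈ 0.188, b = sin(fδ)/sin δ ≈ 0.916.
p = a·p₁ + b·p₂ ≈ (0.170, -0.943, -0.287); φ = arcsin(p_z) ≈ -16.69°, λ = atan2(p_y, p_x) ≈ -79.80°.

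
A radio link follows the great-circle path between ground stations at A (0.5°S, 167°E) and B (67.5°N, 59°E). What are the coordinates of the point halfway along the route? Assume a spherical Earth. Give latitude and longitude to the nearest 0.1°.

Convert each endpoint to a unit vector on the sphere (x = cos φ cos λ, y = cos φ sin λ, z = sin φ).
The central angle between the endpoints is δ = arccos(p₁·p₂) ≈ 1.697 rad (97.3°).
Interpolate at f = 1/2 with slerp weights a = sin((1−f)δ)/sin δ ≈ 0.756, b = sin(fδ)/sin δ ≈ 0.756.
p = a·p₁ + b·p₂ ≈ (-0.588, 0.418, 0.692); φ = arcsin(p_z) ≈ 43.81°, λ = atan2(p_y, p_x) ≈ 144.57°.

≈ (43.8°N, 144.6°E)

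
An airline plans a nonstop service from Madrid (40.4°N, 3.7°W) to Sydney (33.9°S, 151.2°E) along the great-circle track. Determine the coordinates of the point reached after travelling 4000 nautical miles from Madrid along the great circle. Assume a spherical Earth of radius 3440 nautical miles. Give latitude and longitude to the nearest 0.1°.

Write both endpoints as unit vectors p₁, p₂ with components (cos φ cos λ, cos φ sin λ, sin φ).
The central angle between the endpoints is δ = arccos(p₁·p₂) ≈ 2.776 rad (159.0°). The total great-circle distance is δ·R ≈ 2.776 × 3440 ≈ 9549 nmi, so the target fraction is f = 4000/9549 ≈ 0.419.
Interpolate at f ≈ 0.419 with slerp weights a = sin((1−f)δ)/sin δ ≈ 2.794, b = sin(fδ)/sin δ ≈ 2.567.
p = a·p₁ + b·p₂ ≈ (0.256, 0.889, 0.379); φ = arcsin(p_z) ≈ 22.28°, λ = atan2(p_y, p_x) ≈ 73.92°.

≈ 22.3°N, 73.9°E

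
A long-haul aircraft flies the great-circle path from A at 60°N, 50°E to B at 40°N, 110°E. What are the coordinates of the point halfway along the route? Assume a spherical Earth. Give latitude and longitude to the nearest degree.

≈ 54°N, 87°E

Write both endpoints as unit vectors p₁, p₂ with components (cos φ cos λ, cos φ sin λ, sin φ).
The central angle between the endpoints is δ = arccos(p₁·p₂) ≈ 0.725 rad (41.6°).
Interpolate at f = 1/2 with slerp weights a = sin((1−f)δ)/sin δ ≈ 0.535, b = sin(fδ)/sin δ ≈ 0.535.
p = a·p₁ + b·p₂ ≈ (0.032, 0.590, 0.807); φ = arcsin(p_z) ≈ 53.80°, λ = atan2(p_y, p_x) ≈ 86.92°.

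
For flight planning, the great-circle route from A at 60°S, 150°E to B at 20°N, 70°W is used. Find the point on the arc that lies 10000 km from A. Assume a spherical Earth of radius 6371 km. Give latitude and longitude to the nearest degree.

Convert each endpoint to a unit vector on the sphere (x = cos φ cos λ, y = cos φ sin λ, z = sin φ).
The central angle between the endpoints is δ = arccos(p₁·p₂) ≈ 2.286 rad (131.0°). The total great-circle distance is δ·R ≈ 2.286 × 6371 ≈ 14567 km, so the target fraction is f = 10000/14567 ≈ 0.686.
Interpolate at f ≈ 0.686 with slerp weights a = sin((1−f)δ)/sin δ ≈ 0.871, b = sin(fδ)/sin δ ≈ 1.325.
p = a·p₁ + b·p₂ ≈ (0.049, -0.952, -0.301); φ = arcsin(p_z) ≈ -17.50°, λ = atan2(p_y, p_x) ≈ -87.06°.

≈ 18°S, 87°W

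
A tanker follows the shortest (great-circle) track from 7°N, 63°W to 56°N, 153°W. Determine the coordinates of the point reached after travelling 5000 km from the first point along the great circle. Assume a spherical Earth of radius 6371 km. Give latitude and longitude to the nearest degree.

≈ 42°N, 95°W

The haversine formula gives a central angle δ ≈ 1.470 rad (84.2°) between the endpoints. The total great-circle distance is δ·R ≈ 1.470 × 6371 ≈ 9363 km, so the target fraction is f = 5000/9363 ≈ 0.534.
Interpolate at f ≈ 0.534 with slerp weights a = sin((1−f)δ)/sin δ ≈ 0.636, b = sin(fδ)/sin δ ≈ 0.710.
p = a·p₁ + b·p₂ ≈ (-0.067, -0.743, 0.666); φ = arcsin(p_z) ≈ 41.79°, λ = atan2(p_y, p_x) ≈ -95.19°.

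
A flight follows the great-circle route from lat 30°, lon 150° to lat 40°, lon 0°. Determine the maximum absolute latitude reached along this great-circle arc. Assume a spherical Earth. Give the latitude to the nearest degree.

≈ 70°

The great circle lies in the plane with unit normal n̂ = (p₁ × p₂)/|p₁ × p₂|.
Here n̂_z ≈ -0.343; the vertex latitude is φ_max = arccos|n̂_z| ≈ 69.9°.
Check via Clairaut: cos φ_max = |cos φ₁| · sin C = cos(30.0°)·sin(23.3°) ≈ 0.343, again giving ≈ 69.9°.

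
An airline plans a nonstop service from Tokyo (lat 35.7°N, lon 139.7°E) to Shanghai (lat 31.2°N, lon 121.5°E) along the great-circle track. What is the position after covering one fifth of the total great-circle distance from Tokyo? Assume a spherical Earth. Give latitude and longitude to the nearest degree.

From cos δ = sin φ₁ sin φ₂ + cos φ₁ cos φ₂ cos Δλ, the central angle is δ ≈ 0.276 rad (15.8°).
Interpolate at f = 1/5 with slerp weights a = sin((1−f)δ)/sin δ ≈ 0.804, b = sin(fδ)/sin δ ≈ 0.202.
p = a·p₁ + b·p₂ ≈ (-0.588, 0.570, 0.574); φ = arcsin(p_z) ≈ 35.02°, λ = atan2(p_y, p_x) ≈ 135.91°.

≈ lat 35°N, lon 136°E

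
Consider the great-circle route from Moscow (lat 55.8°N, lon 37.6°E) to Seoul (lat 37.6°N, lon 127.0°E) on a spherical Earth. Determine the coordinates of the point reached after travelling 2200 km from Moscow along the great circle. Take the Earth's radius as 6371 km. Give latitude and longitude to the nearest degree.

≈ lat 58°N, lon 74°E

From cos δ = sin φ₁ sin φ₂ + cos φ₁ cos φ₂ cos Δλ, the central angle is δ ≈ 1.036 rad (59.4°). The total great-circle distance is δ·R ≈ 1.036 × 6371 ≈ 6603 km, so the target fraction is f = 2200/6603 ≈ 0.333.
Interpolate at f ≈ 0.333 with slerp weights a = sin((1−f)δ)/sin δ ≈ 0.741, b = sin(fδ)/sin δ ≈ 0.393.
p = a·p₁ + b·p₂ ≈ (0.142, 0.503, 0.853); φ = arcsin(p_z) ≈ 58.49°, λ = atan2(p_y, p_x) ≈ 74.20°.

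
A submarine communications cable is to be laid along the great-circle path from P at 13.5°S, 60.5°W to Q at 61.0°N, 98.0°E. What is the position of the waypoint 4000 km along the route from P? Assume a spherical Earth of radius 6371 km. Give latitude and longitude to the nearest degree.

Convert each endpoint to a unit vector on the sphere (x = cos φ cos λ, y = cos φ sin λ, z = sin φ).
The central angle between the endpoints is δ = arccos(p₁·p₂) ≈ 2.269 rad (130.0°). The total great-circle distance is δ·R ≈ 2.269 × 6371 ≈ 14455 km, so the target fraction is f = 4000/14455 ≈ 0.277.
Interpolate at f ≈ 0.277 with slerp weights a = sin((1−f)δ)/sin δ ≈ 1.302, b = sin(fδ)/sin δ ≈ 0.767.
p = a·p₁ + b·p₂ ≈ (0.572, -0.734, 0.367); φ = arcsin(p_z) ≈ 21.51°, λ = atan2(p_y, p_x) ≈ -52.08°.

≈ 22°N, 52°W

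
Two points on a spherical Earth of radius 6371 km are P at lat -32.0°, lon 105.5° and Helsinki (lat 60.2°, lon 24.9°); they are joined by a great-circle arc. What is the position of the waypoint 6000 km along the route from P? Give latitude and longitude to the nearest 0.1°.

≈ lat 15.6°, lon 78.9°

Convert each endpoint to a unit vector on the sphere (x = cos φ cos λ, y = cos φ sin λ, z = sin φ).
The central angle between the endpoints is δ = arccos(p₁·p₂) ≈ 1.973 rad (113.0°). The total great-circle distance is δ·R ≈ 1.973 × 6371 ≈ 12567 km, so the target fraction is f = 6000/12567 ≈ 0.477.
Interpolate at f ≈ 0.477 with slerp weights a = sin((1−f)δ)/sin δ ≈ 0.932, b = sin(fδ)/sin δ ≈ 0.879.
p = a·p₁ + b·p₂ ≈ (0.185, 0.945, 0.269); φ = arcsin(p_z) ≈ 15.58°, λ = atan2(p_y, p_x) ≈ 78.94°.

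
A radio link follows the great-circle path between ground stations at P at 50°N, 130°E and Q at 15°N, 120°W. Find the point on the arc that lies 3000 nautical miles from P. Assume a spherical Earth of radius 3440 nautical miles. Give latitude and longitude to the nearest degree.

Write both endpoints as unit vectors p₁, p₂ with components (cos φ cos λ, cos φ sin λ, sin φ).
The central angle between the endpoints is δ = arccos(p₁·p₂) ≈ 1.585 rad (90.8°). The total great-circle distance is δ·R ≈ 1.585 × 3440 ≈ 5452 nmi, so the target fraction is f = 3000/5452 ≈ 0.550.
Interpolate at f ≈ 0.550 with slerp weights a = sin((1−f)δ)/sin δ ≈ 0.654, b = sin(fδ)/sin δ ≈ 0.766.
p = a·p₁ + b·p₂ ≈ (-0.640, -0.319, 0.699); φ = arcsin(p_z) ≈ 44.36°, λ = atan2(p_y, p_x) ≈ -153.54°.

≈ 44°N, 154°W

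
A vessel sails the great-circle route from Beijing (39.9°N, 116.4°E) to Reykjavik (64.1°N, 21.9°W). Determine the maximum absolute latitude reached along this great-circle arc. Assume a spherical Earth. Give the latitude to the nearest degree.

≈ 76°N

The great circle lies in the plane with unit normal n̂ = (p₁ × p₂)/|p₁ × p₂|.
Here n̂_z ≈ -0.236; the vertex latitude is φ_max = arccos|n̂_z| ≈ 76.4°.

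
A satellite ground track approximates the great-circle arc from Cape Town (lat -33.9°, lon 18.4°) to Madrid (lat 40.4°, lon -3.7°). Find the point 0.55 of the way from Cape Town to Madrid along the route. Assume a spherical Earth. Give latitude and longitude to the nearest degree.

Write both endpoints as unit vectors p₁, p₂ with components (cos φ cos λ, cos φ sin λ, sin φ).
The central angle between the endpoints is δ = arccos(p₁·p₂) ≈ 1.345 rad (77.0°).
Interpolate at f = 0.55 with slerp weights a = sin((1−f)δ)/sin δ ≈ 0.584, b = sin(fδ)/sin δ ≈ 0.692.
p = a·p₁ + b·p₂ ≈ (0.985, 0.119, 0.123); φ = arcsin(p_z) ≈ 7.05°, λ = atan2(p_y, p_x) ≈ 6.88°.

≈ lat 7°, lon 7°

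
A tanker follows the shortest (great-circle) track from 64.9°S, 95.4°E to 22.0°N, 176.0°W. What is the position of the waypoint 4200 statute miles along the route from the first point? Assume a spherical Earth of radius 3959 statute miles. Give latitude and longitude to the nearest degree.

≈ 22°S, 163°E

The haversine formula gives a central angle δ ≈ 1.907 rad (109.2°) between the endpoints. The total great-circle distance is δ·R ≈ 1.907 × 3959 ≈ 7549 mi, so the target fraction is f = 4200/7549 ≈ 0.556.
Interpolate at f ≈ 0.556 with slerp weights a = sin((1−f)δ)/sin δ ≈ 0.793, b = sin(fδ)/sin δ ≈ 0.924.
p = a·p₁ + b·p₂ ≈ (-0.887, 0.275, -0.372); φ = arcsin(p_z) ≈ -21.82°, λ = atan2(p_y, p_x) ≈ 162.77°.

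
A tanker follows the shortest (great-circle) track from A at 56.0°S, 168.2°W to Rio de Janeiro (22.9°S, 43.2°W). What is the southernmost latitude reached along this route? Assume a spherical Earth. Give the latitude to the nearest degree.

The great circle lies in the plane with unit normal n̂ = (p₁ × p₂)/|p₁ × p₂|.
Here n̂_z ≈ +0.422; the vertex latitude is φ_max = arccos|n̂_z| ≈ 65.0°.
Check via Clairaut: cos φ_max = |cos φ₁| · sin C = cos(56.0°)·sin(131.0°) ≈ 0.422, again giving ≈ 65.0°.

≈ 65°S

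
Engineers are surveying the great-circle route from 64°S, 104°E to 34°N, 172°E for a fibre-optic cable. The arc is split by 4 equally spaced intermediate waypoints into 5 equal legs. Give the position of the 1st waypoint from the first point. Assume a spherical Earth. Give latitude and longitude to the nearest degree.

≈ 48°S, 132°E

Convert each endpoint to a unit vector on the sphere (x = cos φ cos λ, y = cos φ sin λ, z = sin φ).
The central angle between the endpoints is δ = arccos(p₁·p₂) ≈ 1.946 rad (111.5°).
Interpolate at f = 1/5 with slerp weights a = sin((1−f)δ)/sin δ ≈ 1.075, b = sin(fδ)/sin δ ≈ 0.408.
p = a·p₁ + b·p₂ ≈ (-0.449, 0.504, -0.738); φ = arcsin(p_z) ≈ -47.55°, λ = atan2(p_y, p_x) ≈ 131.67°.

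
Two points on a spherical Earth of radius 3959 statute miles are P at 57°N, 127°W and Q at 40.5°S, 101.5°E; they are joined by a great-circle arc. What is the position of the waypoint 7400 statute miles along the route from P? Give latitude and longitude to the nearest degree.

≈ 11°S, 128°E

The haversine formula gives a central angle δ ≈ 2.531 rad (145.0°) between the endpoints. The total great-circle distance is δ·R ≈ 2.531 × 3959 ≈ 10019 mi, so the target fraction is f = 7400/10019 ≈ 0.739.
Interpolate at f ≈ 0.739 with slerp weights a = sin((1−f)δ)/sin δ ≈ 1.071, b = sin(fδ)/sin δ ≈ 1.666.
p = a·p₁ + b·p₂ ≈ (-0.604, 0.776, -0.184); φ = arcsin(p_z) ≈ -10.61°, λ = atan2(p_y, p_x) ≈ 127.88°.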